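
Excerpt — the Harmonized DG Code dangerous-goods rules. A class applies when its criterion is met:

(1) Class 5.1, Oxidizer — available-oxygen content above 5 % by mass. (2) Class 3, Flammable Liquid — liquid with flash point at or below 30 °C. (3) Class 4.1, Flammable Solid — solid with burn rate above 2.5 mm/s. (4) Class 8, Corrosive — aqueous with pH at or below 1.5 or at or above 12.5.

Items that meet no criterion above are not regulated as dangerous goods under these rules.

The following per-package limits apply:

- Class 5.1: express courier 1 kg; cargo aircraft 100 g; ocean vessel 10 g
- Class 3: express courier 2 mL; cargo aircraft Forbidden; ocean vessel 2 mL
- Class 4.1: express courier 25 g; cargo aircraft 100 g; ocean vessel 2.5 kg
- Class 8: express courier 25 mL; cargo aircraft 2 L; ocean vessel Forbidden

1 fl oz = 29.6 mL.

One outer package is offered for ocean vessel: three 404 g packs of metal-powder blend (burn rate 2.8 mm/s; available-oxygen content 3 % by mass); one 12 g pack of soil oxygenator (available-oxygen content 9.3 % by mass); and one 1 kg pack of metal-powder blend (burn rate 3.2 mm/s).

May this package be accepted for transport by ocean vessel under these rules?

With burn rate 2.8 mm/s (> 2.5 mm/s), the metal-powder blend falls in Class 4.1.
Available-oxygen content 9.3 % by mass meets the Class 5.1 criterion (Oxidizer), so the soil oxygenator is Class 5.1.
With burn rate 3.2 mm/s (> 2.5 mm/s), the metal-powder blend falls in Class 4.1.
Total Class 4.1: (three 404 g packs = 1.212 kg) + 1 kg = 2.212 kg.
2.212 kg ≤ 2.5 kg (ocean vessel limit, Class 4.1) — within limit.
Class 5.1 quantity: 12 g.
That exceeds the Class 5.1 ocean vessel limit of 10 g.

No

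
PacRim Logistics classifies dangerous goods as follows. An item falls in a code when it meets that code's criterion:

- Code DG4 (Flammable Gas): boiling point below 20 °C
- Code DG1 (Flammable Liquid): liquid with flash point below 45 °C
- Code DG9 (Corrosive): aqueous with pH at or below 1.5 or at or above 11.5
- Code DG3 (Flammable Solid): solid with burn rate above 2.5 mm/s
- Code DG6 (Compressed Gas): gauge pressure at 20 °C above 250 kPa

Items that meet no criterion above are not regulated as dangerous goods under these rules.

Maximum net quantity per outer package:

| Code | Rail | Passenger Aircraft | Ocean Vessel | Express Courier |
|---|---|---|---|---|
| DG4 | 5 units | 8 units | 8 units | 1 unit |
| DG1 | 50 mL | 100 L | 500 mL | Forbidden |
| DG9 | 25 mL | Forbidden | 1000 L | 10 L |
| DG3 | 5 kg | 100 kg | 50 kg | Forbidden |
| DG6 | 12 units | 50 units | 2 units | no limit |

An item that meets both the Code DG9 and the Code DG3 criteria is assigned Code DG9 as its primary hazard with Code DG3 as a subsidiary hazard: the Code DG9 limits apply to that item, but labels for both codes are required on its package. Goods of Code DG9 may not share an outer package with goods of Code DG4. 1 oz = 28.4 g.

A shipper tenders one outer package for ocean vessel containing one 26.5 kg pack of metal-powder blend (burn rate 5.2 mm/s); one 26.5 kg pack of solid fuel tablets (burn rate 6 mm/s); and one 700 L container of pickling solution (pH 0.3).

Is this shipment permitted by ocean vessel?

Metal-powder blend: burn rate 5.2 mm/s > 2.5 mm/s → Code DG3 (Flammable Solid).
Burn rate 6 mm/s meets the Code DG3 criterion (Flammable Solid), so the solid fuel tablets are Code DG3.
pH 0.3 meets the Code DG9 criterion (Corrosive), so the pickling solution is Code DG9.
Total Code DG3: 26.5 kg + 26.5 kg = 53 kg.
That exceeds the Code DG3 ocean vessel limit of 50 kg.
Code DG9 quantity: 700 L.
That is within the Code DG9 ocean vessel limit of 1000 L.
The segregation rule (Code DG9 with Code DG4) does not apply to Code DG3 with Code DG9.

No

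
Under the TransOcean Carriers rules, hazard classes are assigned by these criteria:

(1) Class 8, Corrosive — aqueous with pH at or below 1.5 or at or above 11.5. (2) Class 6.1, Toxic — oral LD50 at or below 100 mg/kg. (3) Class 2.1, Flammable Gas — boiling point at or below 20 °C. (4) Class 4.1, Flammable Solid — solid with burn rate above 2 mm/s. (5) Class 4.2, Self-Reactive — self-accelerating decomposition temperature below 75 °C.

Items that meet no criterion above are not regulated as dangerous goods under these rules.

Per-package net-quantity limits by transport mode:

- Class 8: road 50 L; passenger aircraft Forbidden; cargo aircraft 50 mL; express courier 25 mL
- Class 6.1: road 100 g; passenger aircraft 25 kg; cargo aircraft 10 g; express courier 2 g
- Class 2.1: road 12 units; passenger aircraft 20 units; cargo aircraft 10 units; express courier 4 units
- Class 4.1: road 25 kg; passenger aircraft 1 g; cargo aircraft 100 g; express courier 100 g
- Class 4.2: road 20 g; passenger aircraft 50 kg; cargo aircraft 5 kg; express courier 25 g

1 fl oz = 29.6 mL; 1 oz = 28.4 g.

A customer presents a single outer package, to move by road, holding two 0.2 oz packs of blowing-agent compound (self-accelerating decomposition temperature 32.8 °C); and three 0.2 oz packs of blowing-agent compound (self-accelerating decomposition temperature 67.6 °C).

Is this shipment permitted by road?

Self-accelerating decomposition temperature 32.8 °C meets the Class 4.2 criterion (Self-Reactive), so the blowing-agent compound is Class 4.2.
The blowing-agent compound has self-accelerating decomposition temperature 67.6 °C, which is < 75 °C, so it is Class 4.2 (Self-Reactive).
Total Class 4.2: (two 0.2 oz packs = 11.36 g) + (three 0.2 oz packs = 17.04 g) = 28.4 g.
That exceeds the Class 4.2 road limit of 20 g.

No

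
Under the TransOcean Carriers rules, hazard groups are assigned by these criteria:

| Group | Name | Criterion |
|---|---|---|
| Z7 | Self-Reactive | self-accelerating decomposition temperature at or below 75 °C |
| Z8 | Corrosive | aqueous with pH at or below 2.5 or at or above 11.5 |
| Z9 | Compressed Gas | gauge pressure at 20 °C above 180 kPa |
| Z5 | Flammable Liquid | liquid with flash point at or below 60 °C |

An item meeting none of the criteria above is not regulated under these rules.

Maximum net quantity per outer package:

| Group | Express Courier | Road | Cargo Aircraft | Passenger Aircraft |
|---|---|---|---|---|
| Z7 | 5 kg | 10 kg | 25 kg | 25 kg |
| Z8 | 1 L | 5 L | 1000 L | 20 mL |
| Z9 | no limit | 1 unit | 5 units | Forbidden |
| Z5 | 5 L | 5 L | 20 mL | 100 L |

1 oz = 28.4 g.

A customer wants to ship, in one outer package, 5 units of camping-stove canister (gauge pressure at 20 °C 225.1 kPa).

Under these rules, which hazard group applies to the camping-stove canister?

Group Z9

The camping-stove canister has gauge pressure at 20 °C 225.1 kPa, which is > 180 kPa, so it is Group Z9 (Compressed Gas).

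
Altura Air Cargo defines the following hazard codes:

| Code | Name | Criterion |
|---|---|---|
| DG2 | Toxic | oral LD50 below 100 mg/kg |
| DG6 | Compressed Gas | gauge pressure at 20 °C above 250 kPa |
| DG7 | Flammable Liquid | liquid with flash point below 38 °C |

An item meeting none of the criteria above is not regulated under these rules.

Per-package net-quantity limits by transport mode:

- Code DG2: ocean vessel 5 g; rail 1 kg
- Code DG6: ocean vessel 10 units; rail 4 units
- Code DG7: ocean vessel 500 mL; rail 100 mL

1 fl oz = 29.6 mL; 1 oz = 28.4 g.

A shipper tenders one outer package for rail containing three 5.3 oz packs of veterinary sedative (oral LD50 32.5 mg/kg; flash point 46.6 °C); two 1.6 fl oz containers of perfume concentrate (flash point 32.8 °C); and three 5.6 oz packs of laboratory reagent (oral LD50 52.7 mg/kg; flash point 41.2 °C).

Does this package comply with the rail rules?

With oral LD50 32.5 mg/kg (< 100 mg/kg), the veterinary sedative falls in Code DG2.
Perfume concentrate: flash point 32.8 °C < 38 °C → Code DG7 (Flammable Liquid).
The laboratory reagent has oral LD50 52.7 mg/kg, which is < 100 mg/kg, so it is Code DG2 (Toxic).
Total Code DG2: (three 5.3 oz packs = 451.56 g) + (three 5.6 oz packs = 477.12 g) = 928.68 g.
That is within the Code DG2 rail limit of 1 kg.
Code DG7 quantity: two 1.6 fl oz containers = 94.72 mL.
94.72 mL is within the rail limit of 100 mL for Code DG7.
Every hazard code is within its rail limit and no segregation rule is violated.

Yes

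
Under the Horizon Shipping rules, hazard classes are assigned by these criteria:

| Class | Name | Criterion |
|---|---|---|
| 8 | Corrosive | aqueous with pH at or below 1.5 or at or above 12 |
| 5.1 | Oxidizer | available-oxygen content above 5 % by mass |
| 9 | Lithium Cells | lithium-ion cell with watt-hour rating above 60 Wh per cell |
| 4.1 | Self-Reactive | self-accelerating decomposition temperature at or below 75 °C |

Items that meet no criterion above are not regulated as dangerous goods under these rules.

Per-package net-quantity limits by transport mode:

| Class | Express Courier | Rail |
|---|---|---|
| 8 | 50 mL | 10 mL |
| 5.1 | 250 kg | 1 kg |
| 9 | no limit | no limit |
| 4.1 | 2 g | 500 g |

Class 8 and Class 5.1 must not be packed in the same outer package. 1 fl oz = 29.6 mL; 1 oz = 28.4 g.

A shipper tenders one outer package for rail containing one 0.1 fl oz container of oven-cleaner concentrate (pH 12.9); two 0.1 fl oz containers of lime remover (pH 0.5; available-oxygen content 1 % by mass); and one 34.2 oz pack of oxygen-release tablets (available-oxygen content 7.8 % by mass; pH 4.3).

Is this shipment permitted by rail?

pH 12.9 meets the Class 8 criterion (Corrosive), so the oven-cleaner concentrate is Class 8.
pH 0.5 meets the Class 8 criterion (Corrosive), so the lime remover is Class 8.
The oxygen-release tablets have available-oxygen content 7.8 % by mass, which is > 5 % by mass, so they are Class 5.1 (Oxidizer).
Total Class 8: (one 0.1 fl oz container = 2.96 mL) + (two 0.1 fl oz containers = 5.92 mL) = 8.88 mL.
8.88 mL ≤ 10 mL (rail limit, Class 8) — within limit.
Class 5.1 quantity: one 34.2 oz pack = 971.28 g.
That is within the Class 5.1 rail limit of 1 kg.
Class 8 and Class 5.1 may not share an outer package.

No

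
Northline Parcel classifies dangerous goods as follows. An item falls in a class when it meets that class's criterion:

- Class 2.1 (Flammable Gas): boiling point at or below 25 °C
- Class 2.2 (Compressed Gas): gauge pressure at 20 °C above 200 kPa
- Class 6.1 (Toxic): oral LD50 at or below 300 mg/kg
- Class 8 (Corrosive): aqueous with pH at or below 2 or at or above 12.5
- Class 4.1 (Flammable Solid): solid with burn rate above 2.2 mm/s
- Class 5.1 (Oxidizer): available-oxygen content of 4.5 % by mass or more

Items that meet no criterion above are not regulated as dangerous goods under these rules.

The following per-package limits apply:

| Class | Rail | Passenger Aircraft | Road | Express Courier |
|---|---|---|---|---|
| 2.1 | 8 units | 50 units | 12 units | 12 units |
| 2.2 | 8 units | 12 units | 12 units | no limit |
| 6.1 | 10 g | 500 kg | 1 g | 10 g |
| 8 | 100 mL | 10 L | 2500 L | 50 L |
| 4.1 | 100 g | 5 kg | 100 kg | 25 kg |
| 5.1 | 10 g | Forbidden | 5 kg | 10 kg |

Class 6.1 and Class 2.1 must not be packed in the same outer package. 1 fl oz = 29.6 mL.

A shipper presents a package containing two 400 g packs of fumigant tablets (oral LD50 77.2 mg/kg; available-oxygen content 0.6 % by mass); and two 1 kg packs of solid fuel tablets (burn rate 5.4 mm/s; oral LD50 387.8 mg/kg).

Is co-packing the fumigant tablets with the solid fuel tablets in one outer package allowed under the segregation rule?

Oral LD50 77.2 mg/kg meets the Class 6.1 criterion (Toxic), so the fumigant tablets are Class 6.1.
Burn rate 5.4 mm/s meets the Class 4.1 criterion (Flammable Solid), so the solid fuel tablets are Class 4.1.
No segregation rule bars Class 6.1 with Class 4.1.

Yes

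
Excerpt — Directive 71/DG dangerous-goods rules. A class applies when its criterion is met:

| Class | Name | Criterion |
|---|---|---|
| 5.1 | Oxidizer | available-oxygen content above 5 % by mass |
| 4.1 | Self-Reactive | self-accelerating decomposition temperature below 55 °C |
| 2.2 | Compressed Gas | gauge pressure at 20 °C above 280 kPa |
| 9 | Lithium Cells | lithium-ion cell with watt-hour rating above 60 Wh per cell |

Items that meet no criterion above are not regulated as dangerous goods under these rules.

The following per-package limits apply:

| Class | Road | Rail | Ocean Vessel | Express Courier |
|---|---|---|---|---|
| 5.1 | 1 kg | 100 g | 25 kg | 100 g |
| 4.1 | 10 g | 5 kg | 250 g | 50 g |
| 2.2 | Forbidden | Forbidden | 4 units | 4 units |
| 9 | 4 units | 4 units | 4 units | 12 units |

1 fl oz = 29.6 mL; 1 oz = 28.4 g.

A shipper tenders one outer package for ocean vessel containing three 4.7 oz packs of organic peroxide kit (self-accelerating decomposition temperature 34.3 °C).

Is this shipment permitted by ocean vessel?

Self-accelerating decomposition temperature 34.3 °C meets the Class 4.1 criterion (Self-Reactive), so the organic peroxide kit is Class 4.1.
Class 4.1 quantity: three 4.7 oz packs = 400.44 g.
400.44 g exceeds the ocean vessel limit of 250 g for Class 4.1.

No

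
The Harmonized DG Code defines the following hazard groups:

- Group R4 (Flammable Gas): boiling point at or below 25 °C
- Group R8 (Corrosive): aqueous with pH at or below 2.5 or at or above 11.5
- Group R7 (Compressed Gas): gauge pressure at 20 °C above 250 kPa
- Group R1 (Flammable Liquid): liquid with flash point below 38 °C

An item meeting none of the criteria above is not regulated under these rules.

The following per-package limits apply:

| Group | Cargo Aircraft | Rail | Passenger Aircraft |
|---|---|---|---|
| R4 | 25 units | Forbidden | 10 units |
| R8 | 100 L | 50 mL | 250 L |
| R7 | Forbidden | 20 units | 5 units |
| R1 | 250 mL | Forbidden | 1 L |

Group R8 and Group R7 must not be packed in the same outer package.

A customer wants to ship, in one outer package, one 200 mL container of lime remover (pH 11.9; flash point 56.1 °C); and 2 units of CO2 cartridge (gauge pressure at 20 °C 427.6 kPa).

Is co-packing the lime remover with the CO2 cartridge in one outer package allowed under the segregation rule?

No

The lime remover has pH 11.9, which is ≥ 11.5, so it is Group R8 (Corrosive).
Gauge pressure at 20 °C 427.6 kPa meets the Group R7 criterion (Compressed Gas), so the CO2 cartridge is Group R7.
Group R8 and Group R7 may not share an outer package.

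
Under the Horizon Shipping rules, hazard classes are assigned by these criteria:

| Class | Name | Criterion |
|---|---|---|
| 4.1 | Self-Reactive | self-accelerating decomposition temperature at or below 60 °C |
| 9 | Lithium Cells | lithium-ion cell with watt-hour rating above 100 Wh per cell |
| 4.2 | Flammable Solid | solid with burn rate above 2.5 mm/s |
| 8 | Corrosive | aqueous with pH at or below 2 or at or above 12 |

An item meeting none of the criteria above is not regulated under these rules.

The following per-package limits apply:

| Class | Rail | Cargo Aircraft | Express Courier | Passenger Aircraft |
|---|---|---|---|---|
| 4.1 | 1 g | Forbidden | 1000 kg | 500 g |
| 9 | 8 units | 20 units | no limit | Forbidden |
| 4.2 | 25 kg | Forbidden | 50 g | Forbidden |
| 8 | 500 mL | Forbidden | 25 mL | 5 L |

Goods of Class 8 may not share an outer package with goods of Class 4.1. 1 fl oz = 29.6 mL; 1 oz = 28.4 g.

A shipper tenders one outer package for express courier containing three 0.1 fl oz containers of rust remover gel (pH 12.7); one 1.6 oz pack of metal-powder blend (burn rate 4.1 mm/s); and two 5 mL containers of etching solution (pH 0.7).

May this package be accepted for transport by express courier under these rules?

Yes

pH 12.7 meets the Class 8 criterion (Corrosive), so the rust remover gel is Class 8.
The metal-powder blend has burn rate 4.1 mm/s, which is > 2.5 mm/s, so it is Class 4.2 (Flammable Solid).
The etching solution has pH 0.7, which is ≤ 2, so it is Class 8 (Corrosive).
Total Class 8: (three 0.1 fl oz containers = 8.88 mL) + (two 5 mL containers = 10 mL) = 18.88 mL.
That is within the Class 8 express courier limit of 25 mL.
Class 4.2 quantity: one 1.6 oz pack = 45.44 g.
45.44 g is within the express courier limit of 50 g for Class 4.2.
The segregation rule (Class 8 with Class 4.1) does not apply to Class 8 with Class 4.2.
Every hazard class is within its express courier limit and no segregation rule is violated.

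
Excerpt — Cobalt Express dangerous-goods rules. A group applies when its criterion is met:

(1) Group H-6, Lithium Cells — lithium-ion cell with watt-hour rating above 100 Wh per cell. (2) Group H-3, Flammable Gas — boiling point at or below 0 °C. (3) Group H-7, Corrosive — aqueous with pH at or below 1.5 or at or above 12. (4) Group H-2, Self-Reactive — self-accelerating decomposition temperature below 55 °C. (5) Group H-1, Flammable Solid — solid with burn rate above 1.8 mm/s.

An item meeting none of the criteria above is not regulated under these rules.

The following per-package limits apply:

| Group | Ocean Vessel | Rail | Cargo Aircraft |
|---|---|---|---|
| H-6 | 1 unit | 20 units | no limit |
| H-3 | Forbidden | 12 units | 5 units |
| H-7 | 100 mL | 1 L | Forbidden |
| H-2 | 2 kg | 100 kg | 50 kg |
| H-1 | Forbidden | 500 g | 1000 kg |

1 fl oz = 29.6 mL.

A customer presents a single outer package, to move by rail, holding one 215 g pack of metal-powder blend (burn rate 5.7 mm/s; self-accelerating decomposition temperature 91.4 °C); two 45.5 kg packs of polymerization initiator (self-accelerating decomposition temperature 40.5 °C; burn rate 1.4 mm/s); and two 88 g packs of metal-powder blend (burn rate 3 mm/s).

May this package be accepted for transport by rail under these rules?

With burn rate 5.7 mm/s (> 1.8 mm/s), the metal-powder blend falls in Group H-1.
Self-accelerating decomposition temperature 40.5 °C meets the Group H-2 criterion (Self-Reactive), so the polymerization initiator is Group H-2.
Burn rate 3 mm/s meets the Group H-1 criterion (Flammable Solid), so the metal-powder blend is Group H-1.
Group H-1 net quantity: 215 g + (two 88 g packs = 176 g) = 391 g.
That is within the Group H-1 rail limit of 500 g.
Group H-2 quantity: two 45.5 kg packs = 91 kg.
That is within the Group H-2 rail limit of 100 kg.
Every hazard group is within its rail limit and no segregation rule is violated.

Yes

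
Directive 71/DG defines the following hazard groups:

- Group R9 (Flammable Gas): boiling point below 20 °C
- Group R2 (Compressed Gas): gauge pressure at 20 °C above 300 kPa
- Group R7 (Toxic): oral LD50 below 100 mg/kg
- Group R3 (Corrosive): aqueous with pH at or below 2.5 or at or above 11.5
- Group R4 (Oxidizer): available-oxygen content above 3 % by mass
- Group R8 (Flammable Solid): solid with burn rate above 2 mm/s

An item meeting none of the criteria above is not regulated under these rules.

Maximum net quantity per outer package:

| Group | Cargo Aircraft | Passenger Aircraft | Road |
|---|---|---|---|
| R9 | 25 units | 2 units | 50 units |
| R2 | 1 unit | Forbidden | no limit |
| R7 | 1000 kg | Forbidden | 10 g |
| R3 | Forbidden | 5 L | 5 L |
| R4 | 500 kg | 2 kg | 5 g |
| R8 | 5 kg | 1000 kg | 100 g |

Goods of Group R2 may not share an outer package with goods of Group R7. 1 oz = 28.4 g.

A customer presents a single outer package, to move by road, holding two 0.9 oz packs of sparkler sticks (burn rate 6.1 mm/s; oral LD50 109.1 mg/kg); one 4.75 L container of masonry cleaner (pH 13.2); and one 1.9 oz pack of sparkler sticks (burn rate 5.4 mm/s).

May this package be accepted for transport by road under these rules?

Sparkler sticks: burn rate 6.1 mm/s > 2 mm/s → Group R8 (Flammable Solid).
Masonry cleaner: pH 13.2 ≥ 11.5 → Group R3 (Corrosive).
With burn rate 5.4 mm/s (> 2 mm/s), the sparkler sticks fall in Group R8.
Group R8 net quantity: (two 0.9 oz packs = 51.12 g) + (one 1.9 oz pack = 53.96 g) = 105.08 g.
That exceeds the Group R8 road limit of 100 g.
Group R3 quantity: 4.75 L.
4.75 L is within the road limit of 5 L for Group R3.
The segregation rule (Group R2 with Group R7) does not apply to Group R8 with Group R3.

No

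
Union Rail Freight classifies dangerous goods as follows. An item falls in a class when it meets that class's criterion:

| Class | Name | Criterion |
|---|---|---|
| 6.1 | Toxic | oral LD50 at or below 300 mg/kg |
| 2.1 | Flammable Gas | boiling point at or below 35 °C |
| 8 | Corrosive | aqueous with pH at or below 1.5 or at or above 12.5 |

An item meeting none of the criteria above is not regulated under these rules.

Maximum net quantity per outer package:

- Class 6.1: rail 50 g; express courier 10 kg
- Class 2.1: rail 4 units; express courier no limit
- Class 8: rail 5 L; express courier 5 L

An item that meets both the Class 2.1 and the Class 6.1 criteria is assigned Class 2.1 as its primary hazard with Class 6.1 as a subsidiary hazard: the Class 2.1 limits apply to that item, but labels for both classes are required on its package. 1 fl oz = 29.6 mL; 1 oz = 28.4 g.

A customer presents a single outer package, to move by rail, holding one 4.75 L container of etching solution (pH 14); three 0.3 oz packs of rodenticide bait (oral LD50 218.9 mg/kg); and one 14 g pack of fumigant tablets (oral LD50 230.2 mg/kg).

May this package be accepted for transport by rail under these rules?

Etching solution: pH 14 ≥ 12.5 → Class 8 (Corrosive).
The rodenticide bait has oral LD50 218.9 mg/kg, which is ≤ 300 mg/kg, so it is Class 6.1 (Toxic).
Fumigant tablets: oral LD50 230.2 mg/kg ≤ 300 mg/kg → Class 6.1 (Toxic).
Total Class 6.1: (three 0.3 oz packs = 25.56 g) + 14 g = 39.56 g.
39.56 g is within the rail limit of 50 g for Class 6.1.
Class 8 quantity: 4.75 L.
4.75 L is within the rail limit of 5 L for Class 8.
Every hazard class is within its rail limit and no segregation rule is violated.

Yes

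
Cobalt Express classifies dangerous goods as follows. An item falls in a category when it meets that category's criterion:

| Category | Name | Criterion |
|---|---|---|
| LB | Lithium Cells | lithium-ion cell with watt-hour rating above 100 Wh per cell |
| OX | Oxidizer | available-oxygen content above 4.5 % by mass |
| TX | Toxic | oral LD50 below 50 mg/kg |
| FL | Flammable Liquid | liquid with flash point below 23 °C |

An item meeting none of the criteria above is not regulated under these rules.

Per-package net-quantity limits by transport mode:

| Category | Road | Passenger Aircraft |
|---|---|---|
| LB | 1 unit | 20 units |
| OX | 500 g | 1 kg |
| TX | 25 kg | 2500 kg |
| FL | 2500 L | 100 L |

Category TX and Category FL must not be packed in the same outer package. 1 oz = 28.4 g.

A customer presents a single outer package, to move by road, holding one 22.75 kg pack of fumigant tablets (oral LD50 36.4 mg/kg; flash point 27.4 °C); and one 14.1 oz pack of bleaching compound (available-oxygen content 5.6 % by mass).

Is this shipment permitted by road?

Yes

Fumigant tablets: oral LD50 36.4 mg/kg < 50 mg/kg → Category TX (Toxic).
With available-oxygen content 5.6 % by mass (> 4.5 % by mass), the bleaching compound falls in Category OX.
Category TX quantity: 22.75 kg.
22.75 kg is within the road limit of 25 kg for Category TX.
Category OX quantity: one 14.1 oz pack = 400.44 g.
400.44 g is within the road limit of 500 g for Category OX.
The segregation rule (Category TX with Category FL) does not apply to Category TX with Category OX.
Every hazard category is within its road limit and no segregation rule is violated.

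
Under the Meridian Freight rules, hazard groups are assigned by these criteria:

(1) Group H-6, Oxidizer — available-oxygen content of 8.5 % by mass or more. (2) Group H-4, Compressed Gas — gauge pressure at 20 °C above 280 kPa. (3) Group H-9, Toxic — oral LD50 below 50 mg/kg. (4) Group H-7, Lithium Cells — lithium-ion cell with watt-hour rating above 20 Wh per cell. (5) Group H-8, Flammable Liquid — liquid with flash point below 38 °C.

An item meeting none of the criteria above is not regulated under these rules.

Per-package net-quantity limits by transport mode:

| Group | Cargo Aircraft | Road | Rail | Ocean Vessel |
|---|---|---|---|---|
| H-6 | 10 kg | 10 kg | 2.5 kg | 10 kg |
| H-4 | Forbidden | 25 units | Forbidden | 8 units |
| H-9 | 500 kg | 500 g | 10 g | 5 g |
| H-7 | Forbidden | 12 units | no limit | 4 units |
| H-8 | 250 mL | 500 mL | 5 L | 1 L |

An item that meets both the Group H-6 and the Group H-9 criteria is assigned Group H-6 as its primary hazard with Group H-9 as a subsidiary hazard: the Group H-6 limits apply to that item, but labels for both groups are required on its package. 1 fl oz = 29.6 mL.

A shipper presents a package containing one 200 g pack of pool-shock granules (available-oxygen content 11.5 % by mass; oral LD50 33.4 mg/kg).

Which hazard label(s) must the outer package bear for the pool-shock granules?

Pool-shock granules: available-oxygen content 11.5 % by mass ≥ 8.5 % by mass → Group H-6 (Oxidizer).
Pool-shock granules: oral LD50 33.4 mg/kg < 50 mg/kg → Group H-9 (Toxic).
By the precedence rule Group H-6 is primary and Group H-9 is subsidiary, and that rule requires both labels on the package.

Group H-6 and H-9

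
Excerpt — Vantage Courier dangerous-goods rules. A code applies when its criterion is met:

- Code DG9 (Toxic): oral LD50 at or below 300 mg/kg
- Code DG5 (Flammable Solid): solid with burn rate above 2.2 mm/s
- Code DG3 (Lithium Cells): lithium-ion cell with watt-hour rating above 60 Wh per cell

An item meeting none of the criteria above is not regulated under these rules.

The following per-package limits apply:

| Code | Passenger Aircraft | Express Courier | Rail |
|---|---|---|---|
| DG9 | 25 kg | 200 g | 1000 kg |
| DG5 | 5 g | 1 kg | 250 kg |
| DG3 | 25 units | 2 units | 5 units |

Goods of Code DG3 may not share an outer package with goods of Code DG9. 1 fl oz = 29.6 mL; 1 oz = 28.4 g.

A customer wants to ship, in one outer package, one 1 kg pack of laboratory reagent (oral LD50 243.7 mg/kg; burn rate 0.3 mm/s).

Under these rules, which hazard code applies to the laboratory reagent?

Laboratory reagent: oral LD50 243.7 mg/kg ≤ 300 mg/kg → Code DG9 (Toxic).

Code DG9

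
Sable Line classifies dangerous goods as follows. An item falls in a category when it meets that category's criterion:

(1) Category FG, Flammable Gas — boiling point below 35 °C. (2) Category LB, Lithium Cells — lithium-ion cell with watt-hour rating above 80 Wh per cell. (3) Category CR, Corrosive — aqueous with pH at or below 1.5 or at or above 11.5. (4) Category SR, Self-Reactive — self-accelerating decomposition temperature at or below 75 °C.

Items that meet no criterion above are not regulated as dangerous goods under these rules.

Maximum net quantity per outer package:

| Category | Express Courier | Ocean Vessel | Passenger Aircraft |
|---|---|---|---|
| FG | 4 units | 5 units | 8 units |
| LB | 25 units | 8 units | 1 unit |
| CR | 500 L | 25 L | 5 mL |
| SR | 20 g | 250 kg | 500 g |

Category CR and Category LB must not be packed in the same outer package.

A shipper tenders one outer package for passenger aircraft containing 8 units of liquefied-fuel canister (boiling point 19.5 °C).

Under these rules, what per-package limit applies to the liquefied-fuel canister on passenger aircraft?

8 units

The liquefied-fuel canister has boiling point 19.5 °C, which is < 35 °C, so it is Category FG (Flammable Gas).
The passenger aircraft limit for Category FG is 8 units.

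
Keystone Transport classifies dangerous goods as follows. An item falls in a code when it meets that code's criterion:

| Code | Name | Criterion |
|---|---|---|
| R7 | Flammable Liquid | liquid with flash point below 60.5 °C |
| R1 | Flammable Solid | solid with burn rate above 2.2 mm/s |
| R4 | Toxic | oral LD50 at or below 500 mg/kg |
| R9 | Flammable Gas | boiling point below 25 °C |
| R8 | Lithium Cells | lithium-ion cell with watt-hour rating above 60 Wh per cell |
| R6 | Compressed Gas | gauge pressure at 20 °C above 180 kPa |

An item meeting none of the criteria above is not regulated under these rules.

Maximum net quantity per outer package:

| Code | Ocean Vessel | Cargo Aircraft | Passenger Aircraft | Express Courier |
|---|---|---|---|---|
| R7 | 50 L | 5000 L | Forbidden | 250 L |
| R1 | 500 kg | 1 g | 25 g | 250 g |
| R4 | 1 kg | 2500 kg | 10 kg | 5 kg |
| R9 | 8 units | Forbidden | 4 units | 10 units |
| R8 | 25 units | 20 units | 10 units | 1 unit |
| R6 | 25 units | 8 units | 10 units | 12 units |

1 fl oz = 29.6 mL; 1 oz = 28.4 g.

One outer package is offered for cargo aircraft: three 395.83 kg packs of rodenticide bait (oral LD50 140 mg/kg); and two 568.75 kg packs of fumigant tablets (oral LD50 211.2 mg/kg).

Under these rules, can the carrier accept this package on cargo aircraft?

Yes

With oral LD50 140 mg/kg (≤ 500 mg/kg), the rodenticide bait falls in Code R4.
With oral LD50 211.2 mg/kg (≤ 500 mg/kg), the fumigant tablets fall in Code R4.
Code R4 net quantity: (three 395.83 kg packs = 1187.49 kg) + (two 568.75 kg packs = 1137.5 kg) = 2324.99 kg.
2324.99 kg is within the cargo aircraft limit of 2500 kg for Code R4.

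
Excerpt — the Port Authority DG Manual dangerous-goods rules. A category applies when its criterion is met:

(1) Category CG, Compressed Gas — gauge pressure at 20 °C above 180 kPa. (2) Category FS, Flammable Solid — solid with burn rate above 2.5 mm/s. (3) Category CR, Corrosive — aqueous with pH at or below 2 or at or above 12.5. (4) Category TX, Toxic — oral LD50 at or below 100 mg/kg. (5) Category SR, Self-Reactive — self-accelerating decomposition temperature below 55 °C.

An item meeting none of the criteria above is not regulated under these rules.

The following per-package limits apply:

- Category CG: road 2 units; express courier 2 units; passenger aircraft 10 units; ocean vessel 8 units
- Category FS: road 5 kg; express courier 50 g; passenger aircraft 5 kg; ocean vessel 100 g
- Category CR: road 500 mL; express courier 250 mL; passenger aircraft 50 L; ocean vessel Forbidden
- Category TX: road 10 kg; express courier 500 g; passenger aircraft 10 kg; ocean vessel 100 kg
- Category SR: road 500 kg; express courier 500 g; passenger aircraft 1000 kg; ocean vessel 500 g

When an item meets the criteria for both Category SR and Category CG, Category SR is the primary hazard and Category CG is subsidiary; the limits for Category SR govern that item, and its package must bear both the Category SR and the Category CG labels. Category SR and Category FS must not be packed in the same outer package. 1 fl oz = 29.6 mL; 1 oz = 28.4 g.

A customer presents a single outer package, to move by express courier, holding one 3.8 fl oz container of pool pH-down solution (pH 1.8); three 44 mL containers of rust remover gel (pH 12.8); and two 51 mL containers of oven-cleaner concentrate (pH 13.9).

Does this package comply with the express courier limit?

No

The pool pH-down solution has pH 1.8, which is ≤ 2, so it is Category CR (Corrosive).
pH 12.8 meets the Category CR criterion (Corrosive), so the rust remover gel is Category CR.
pH 13.9 meets the Category CR criterion (Corrosive), so the oven-cleaner concentrate is Category CR.
Category CR net quantity: (one 3.8 fl oz container = 112.48 mL) + (three 44 mL containers = 132 mL) + (two 51 mL containers = 102 mL) = 346.48 mL.
346.48 mL > 250 mL (express courier limit, Category CR) — over the limit.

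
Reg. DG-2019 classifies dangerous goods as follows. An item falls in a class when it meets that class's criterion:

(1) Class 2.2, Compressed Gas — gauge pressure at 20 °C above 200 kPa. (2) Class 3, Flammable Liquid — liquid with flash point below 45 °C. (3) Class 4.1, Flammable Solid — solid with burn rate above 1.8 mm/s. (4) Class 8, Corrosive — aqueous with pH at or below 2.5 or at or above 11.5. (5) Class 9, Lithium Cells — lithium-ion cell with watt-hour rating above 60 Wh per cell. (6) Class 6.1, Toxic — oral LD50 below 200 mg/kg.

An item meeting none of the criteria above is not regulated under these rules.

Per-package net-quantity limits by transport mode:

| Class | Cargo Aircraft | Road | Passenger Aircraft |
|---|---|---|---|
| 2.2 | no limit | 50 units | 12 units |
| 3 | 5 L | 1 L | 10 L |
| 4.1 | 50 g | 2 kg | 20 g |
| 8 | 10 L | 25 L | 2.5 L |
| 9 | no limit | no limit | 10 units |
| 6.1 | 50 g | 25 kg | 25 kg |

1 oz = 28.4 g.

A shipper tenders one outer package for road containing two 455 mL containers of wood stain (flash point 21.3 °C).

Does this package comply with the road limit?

Yes

The wood stain has flash point 21.3 °C, which is < 45 °C, so it is Class 3 (Flammable Liquid).
Class 3 quantity: two 455 mL containers = 910 mL.
That is within the Class 3 road limit of 1 L.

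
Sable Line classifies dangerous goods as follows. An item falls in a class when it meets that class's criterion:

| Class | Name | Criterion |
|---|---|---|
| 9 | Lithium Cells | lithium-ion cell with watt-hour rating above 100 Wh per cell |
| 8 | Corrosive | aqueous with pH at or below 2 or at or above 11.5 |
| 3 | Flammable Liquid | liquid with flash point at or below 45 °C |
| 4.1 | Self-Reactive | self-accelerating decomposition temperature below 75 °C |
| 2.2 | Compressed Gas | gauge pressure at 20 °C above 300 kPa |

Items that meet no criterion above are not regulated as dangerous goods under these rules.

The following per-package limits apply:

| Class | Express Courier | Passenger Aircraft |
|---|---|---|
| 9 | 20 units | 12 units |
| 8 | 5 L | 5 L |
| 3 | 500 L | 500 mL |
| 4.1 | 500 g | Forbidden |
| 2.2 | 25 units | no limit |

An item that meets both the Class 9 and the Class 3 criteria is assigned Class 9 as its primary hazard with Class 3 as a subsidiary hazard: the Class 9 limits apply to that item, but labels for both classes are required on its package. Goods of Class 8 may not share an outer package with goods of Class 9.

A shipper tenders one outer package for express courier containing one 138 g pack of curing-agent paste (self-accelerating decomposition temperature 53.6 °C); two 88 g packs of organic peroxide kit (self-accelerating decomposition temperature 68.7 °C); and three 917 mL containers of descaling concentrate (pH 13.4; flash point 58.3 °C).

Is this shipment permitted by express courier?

Yes

Curing-agent paste: self-accelerating decomposition temperature 53.6 °C < 75 °C → Class 4.1 (Self-Reactive).
Self-accelerating decomposition temperature 68.7 °C meets the Class 4.1 criterion (Self-Reactive), so the organic peroxide kit is Class 4.1.
With pH 13.4 (≥ 11.5), the descaling concentrate falls in Class 8.
Class 8 quantity: three 917 mL containers = 2.751 L.
That is within the Class 8 express courier limit of 5 L.
Total Class 4.1: 138 g + (two 88 g packs = 176 g) = 314 g.
That is within the Class 4.1 express courier limit of 500 g.
The segregation rule (Class 8 with Class 9) does not apply to Class 8 with Class 4.1.
Every hazard class is within its express courier limit and no segregation rule is violated.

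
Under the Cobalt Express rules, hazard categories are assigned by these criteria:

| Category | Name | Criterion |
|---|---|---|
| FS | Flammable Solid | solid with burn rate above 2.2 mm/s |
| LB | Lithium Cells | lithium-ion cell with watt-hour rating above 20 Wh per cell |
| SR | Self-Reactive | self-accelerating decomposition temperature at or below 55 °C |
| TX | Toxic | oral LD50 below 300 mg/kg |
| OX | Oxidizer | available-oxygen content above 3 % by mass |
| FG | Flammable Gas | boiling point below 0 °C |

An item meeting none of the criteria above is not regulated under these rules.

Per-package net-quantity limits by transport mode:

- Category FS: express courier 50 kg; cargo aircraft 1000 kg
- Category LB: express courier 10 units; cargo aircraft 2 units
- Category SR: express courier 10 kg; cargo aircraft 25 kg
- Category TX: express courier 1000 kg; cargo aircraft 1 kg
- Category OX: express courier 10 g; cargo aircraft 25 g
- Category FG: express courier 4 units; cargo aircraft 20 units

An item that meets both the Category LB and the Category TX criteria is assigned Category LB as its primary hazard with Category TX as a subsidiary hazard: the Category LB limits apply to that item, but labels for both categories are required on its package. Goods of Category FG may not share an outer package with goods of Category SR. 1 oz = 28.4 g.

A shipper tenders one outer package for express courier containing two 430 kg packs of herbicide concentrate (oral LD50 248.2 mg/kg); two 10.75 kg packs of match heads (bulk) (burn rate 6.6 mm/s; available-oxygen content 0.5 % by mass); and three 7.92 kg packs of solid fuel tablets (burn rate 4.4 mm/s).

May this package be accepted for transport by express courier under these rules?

Herbicide concentrate: oral LD50 248.2 mg/kg < 300 mg/kg → Category TX (Toxic).
With burn rate 6.6 mm/s (> 2.2 mm/s), the match heads (bulk) fall in Category FS.
Burn rate 4.4 mm/s meets the Category FS criterion (Flammable Solid), so the solid fuel tablets are Category FS.
Category FS net quantity: (two 10.75 kg packs = 21.5 kg) + (three 7.92 kg packs = 23.76 kg) = 45.26 kg.
That is within the Category FS express courier limit of 50 kg.
Category TX quantity: two 430 kg packs = 860 kg.
860 kg is within the express courier limit of 1000 kg for Category TX.
The segregation rule (Category FG with Category SR) does not apply to Category FS with Category TX.
Every hazard category is within its express courier limit and no segregation rule is violated.

Yes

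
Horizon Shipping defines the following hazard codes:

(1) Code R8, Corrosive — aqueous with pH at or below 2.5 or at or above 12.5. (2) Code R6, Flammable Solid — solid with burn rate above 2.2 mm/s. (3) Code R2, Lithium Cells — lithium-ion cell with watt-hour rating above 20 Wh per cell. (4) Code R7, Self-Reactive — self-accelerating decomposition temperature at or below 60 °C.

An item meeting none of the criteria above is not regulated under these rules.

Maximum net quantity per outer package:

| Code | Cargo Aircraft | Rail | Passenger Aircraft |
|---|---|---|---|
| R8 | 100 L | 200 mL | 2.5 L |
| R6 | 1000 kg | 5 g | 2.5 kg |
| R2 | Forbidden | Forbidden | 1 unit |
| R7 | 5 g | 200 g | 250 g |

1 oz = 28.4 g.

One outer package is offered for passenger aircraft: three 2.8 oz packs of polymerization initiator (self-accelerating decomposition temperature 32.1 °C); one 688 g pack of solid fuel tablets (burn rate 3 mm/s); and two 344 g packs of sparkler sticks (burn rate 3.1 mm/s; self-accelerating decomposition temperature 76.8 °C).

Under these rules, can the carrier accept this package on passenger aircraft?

Yes

Self-accelerating decomposition temperature 32.1 °C meets the Code R7 criterion (Self-Reactive), so the polymerization initiator is Code R7.
Solid fuel tablets: burn rate 3 mm/s > 2.2 mm/s → Code R6 (Flammable Solid).
Burn rate 3.1 mm/s meets the Code R6 criterion (Flammable Solid), so the sparkler sticks are Code R6.
Code R6 net quantity: 688 g + (two 344 g packs = 688 g) = 1.376 kg.
1.376 kg is within the passenger aircraft limit of 2.5 kg for Code R6.
Code R7 quantity: three 2.8 oz packs = 238.56 g.
That is within the Code R7 passenger aircraft limit of 250 g.
Every hazard code is within its passenger aircraft limit and no segregation rule is violated.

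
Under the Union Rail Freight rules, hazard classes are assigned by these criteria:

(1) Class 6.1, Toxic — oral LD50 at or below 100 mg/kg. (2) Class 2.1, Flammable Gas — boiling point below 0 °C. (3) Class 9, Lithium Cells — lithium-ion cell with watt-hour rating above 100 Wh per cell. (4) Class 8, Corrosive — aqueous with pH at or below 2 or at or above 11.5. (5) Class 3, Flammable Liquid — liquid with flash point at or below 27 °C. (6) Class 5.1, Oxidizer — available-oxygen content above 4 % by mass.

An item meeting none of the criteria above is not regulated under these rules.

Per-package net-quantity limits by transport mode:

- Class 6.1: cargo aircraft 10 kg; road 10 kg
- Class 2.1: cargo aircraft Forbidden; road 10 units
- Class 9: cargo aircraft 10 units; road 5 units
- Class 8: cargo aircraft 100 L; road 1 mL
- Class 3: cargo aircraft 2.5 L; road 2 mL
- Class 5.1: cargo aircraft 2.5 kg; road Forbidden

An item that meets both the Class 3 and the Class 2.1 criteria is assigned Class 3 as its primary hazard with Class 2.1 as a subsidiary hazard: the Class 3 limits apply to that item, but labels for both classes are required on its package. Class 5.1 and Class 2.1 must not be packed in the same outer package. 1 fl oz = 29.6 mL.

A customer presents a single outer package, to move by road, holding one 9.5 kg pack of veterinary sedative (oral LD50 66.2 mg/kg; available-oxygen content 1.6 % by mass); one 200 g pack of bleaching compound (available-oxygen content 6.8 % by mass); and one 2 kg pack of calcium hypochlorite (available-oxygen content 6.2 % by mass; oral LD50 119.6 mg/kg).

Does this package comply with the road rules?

No

The veterinary sedative has oral LD50 66.2 mg/kg, which is ≤ 100 mg/kg, so it is Class 6.1 (Toxic).
Bleaching compound: available-oxygen content 6.8 % by mass > 4 % by mass → Class 5.1 (Oxidizer).
Available-oxygen content 6.2 % by mass meets the Class 5.1 criterion (Oxidizer), so the calcium hypochlorite is Class 5.1.
Class 5.1 net quantity: 200 g + 2 kg = 2.2 kg.
By road, Class 5.1 is Forbidden regardless of quantity.
Class 6.1 quantity: 9.5 kg.
9.5 kg is within the road limit of 10 kg for Class 6.1.
The segregation rule (Class 5.1 with Class 2.1) does not apply to Class 5.1 with Class 6.1.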